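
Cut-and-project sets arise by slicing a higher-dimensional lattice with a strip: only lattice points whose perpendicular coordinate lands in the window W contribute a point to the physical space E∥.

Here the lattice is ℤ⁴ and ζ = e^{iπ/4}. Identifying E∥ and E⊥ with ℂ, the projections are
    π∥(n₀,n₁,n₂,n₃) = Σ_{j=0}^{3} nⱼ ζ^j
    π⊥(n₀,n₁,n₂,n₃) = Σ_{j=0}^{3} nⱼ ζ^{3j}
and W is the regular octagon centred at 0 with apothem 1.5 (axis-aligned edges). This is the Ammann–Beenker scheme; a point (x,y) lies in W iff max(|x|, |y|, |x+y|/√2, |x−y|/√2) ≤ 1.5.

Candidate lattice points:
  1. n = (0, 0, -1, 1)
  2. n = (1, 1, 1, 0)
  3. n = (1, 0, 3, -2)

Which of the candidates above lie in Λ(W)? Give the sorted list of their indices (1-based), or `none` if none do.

Internal map: ζ^{3j} for j=0..3 gives (1,0), (−√2/2,√2/2), (0,−1), (√2/2,√2/2).
#1 (0, 0, -1, 1): internal (0.707107, 1.707107); octagon support 1.707107 vs apothem 1.5 → ∉ W
#2 (1, 1, 1, 0): internal (0.292893, -0.292893); octagon support 0.414214 vs apothem 1.5 → ∈ W
#3 (1, 0, 3, -2): internal (-0.414214, -4.414214); octagon support 4.414214 vs apothem 1.5 → ∉ W

2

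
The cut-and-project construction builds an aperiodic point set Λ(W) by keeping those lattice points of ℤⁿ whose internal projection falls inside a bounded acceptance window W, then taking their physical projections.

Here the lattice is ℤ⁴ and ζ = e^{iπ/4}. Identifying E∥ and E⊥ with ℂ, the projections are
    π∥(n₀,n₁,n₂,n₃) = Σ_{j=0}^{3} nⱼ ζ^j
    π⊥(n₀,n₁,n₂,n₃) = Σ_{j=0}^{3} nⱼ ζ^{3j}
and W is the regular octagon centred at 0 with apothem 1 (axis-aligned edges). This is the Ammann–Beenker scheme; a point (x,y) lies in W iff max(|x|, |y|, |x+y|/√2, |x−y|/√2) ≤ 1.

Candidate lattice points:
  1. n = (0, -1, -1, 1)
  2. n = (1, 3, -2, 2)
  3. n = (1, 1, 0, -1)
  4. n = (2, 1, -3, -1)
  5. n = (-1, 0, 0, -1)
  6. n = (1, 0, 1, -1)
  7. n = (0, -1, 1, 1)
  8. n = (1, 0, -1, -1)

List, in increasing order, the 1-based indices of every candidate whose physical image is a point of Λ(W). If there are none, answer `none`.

With ζ = e^{iπ/4} the internal vectors are ζ^0,ζ^3,ζ^6,ζ^9.
candidate 1: n = (0, -1, -1, 1) → π⊥ ≈ (+1.414214, +1.000000); max(|x|,|y|,|x±y|/√2) = 1.707107 > 1 ⇒ ∉ W
candidate 2: n = (1, 3, -2, 2) → π⊥ ≈ (+0.292893, +5.535534); max(|x|,|y|,|x±y|/√2) = 5.535534 > 1 ⇒ ∉ W
candidate 3: n = (1, 1, 0, -1) → π⊥ ≈ (-0.414214, +0.000000); max(|x|,|y|,|x±y|/√2) = 0.414214 ≤ 1 ⇒ ∈ W
candidate 4: n = (2, 1, -3, -1) → π⊥ ≈ (+0.585786, +3.000000); max(|x|,|y|,|x±y|/√2) = 3.000000 > 1 ⇒ ∉ W
candidate 5: n = (-1, 0, 0, -1) → π⊥ ≈ (-1.707107, -0.707107); max(|x|,|y|,|x±y|/√2) = 1.707107 > 1 ⇒ ∉ W
candidate 6: n = (1, 0, 1, -1) → π⊥ ≈ (+0.292893, -1.707107); max(|x|,|y|,|x±y|/√2) = 1.707107 > 1 ⇒ ∉ W
candidate 7: n = (0, -1, 1, 1) → π⊥ ≈ (+1.414214, -1.000000); max(|x|,|y|,|x±y|/√2) = 1.707107 > 1 ⇒ ∉ W
candidate 8: n = (1, 0, -1, -1) → π⊥ ≈ (+0.292893, +0.292893); max(|x|,|y|,|x±y|/√2) = 0.414214 ≤ 1 ⇒ ∈ W

3, 8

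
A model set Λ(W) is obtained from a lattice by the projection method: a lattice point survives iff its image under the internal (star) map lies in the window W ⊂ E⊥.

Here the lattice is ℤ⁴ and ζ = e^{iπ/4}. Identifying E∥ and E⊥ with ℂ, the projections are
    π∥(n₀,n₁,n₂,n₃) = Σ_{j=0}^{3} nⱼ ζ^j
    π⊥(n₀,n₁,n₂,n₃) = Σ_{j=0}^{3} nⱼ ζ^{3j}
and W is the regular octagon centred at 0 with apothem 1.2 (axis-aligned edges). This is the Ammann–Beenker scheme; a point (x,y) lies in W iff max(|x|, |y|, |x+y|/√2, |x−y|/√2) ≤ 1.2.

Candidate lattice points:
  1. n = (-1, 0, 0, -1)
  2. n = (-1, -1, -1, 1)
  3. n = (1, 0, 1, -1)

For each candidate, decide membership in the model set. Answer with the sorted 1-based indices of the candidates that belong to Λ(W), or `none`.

2

π⊥(n) = n₀ + n₁ζ³ + n₂ζ⁶ + n₃ζ⁹ where ζ = e^{iπ/4}.
#1 (-1, 0, 0, -1): internal (-1.7071, -0.7071); octagon support 1.7071 vs apothem 1.2 → ∉ W
#2 (-1, -1, -1, 1): internal (0.4142, 1.0000); octagon support 1.0000 vs apothem 1.2 → ∈ W
#3 (1, 0, 1, -1): internal (0.2929, -1.7071); octagon support 1.7071 vs apothem 1.2 → ∉ W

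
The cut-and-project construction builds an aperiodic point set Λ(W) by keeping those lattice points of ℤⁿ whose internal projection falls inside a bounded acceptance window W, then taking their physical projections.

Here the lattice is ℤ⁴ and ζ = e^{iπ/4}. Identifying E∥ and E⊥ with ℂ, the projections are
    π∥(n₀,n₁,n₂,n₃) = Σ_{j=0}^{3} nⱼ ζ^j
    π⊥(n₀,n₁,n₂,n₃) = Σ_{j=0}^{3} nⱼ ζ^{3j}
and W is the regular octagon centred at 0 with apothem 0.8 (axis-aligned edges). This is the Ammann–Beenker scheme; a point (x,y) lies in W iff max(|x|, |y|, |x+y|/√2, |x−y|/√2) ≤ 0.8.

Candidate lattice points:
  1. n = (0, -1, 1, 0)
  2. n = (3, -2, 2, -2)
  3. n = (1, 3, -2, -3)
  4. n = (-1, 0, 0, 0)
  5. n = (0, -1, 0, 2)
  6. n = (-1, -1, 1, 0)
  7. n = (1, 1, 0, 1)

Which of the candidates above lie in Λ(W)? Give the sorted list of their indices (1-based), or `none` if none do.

Internal map: ζ^{3j} for j=0..3 gives (1,0), (−√2/2,√2/2), (0,−1), (√2/2,√2/2).
candidate 1: n = (0, -1, 1, 0) → π⊥ ≈ (+0.707107, -1.707107); max(|x|,|y|,|x±y|/√2) = 1.707107 > 0.8 ⇒ ∉ W
candidate 2: n = (3, -2, 2, -2) → π⊥ ≈ (+3.000000, -4.828427); max(|x|,|y|,|x±y|/√2) = 5.535534 > 0.8 ⇒ ∉ W
candidate 3: n = (1, 3, -2, -3) → π⊥ ≈ (-3.242641, +2.000000); max(|x|,|y|,|x±y|/√2) = 3.707107 > 0.8 ⇒ ∉ W
candidate 4: n = (-1, 0, 0, 0) → π⊥ ≈ (-1.000000, +0.000000); max(|x|,|y|,|x±y|/√2) = 1.000000 > 0.8 ⇒ ∉ W
candidate 5: n = (0, -1, 0, 2) → π⊥ ≈ (+2.121320, +0.707107); max(|x|,|y|,|x±y|/√2) = 2.121320 > 0.8 ⇒ ∉ W
candidate 6: n = (-1, -1, 1, 0) → π⊥ ≈ (-0.292893, -1.707107); max(|x|,|y|,|x±y|/√2) = 1.707107 > 0.8 ⇒ ∉ W
candidate 7: n = (1, 1, 0, 1) → π⊥ ≈ (+1.000000, +1.414214); max(|x|,|y|,|x±y|/√2) = 1.707107 > 0.8 ⇒ ∉ W

none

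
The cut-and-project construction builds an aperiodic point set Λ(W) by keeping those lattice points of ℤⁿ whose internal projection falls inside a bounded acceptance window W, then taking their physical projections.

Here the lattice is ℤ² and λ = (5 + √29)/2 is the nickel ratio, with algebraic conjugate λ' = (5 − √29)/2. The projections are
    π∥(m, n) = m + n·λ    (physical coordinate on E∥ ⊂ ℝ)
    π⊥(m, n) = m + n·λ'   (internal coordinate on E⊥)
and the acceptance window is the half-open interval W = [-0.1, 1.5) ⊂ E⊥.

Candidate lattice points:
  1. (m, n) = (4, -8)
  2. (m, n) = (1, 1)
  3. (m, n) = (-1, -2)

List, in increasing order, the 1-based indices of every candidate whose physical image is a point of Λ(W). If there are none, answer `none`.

2

Numerically λ ≈ 5.192582 and λ' = −1/λ ≈ -0.192582.
#1 (4,-8): internal coord 4 + (-8)·λ' = +5.540659; +5.540659 ∉ [-0.1, 1.5) → out
#2 (1,1): internal coord 1 + (1)·λ' = +0.807418; +0.807418 ∈ [-0.1, 1.5) → IN Λ
#3 (-1,-2): internal coord -1 + (-2)·λ' = -0.614835; -0.614835 ∉ [-0.1, 1.5) → out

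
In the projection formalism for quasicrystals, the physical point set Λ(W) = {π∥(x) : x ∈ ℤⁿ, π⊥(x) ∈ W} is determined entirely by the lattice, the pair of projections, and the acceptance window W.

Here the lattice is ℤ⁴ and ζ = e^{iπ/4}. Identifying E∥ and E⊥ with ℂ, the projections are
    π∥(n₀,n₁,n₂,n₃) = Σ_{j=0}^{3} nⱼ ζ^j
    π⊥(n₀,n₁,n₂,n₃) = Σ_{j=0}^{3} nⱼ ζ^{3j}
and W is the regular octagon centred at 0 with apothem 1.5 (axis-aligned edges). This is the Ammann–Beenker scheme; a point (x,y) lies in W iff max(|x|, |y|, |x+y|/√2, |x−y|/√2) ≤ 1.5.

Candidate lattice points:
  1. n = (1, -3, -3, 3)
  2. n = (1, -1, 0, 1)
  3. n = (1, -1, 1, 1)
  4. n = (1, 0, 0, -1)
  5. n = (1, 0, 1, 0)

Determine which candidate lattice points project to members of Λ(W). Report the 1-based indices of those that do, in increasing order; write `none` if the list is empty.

π⊥(n) = n₀ + n₁ζ³ + n₂ζ⁶ + n₃ζ⁹ where ζ = e^{iπ/4}.
candidate 1: n = (1, -3, -3, 3) → π⊥ ≈ (+5.24264, +3.00000); max(|x|,|y|,|x±y|/√2) = 5.82843 > 1.5 ⇒ ∉ W
candidate 2: n = (1, -1, 0, 1) → π⊥ ≈ (+2.41421, +0.00000); max(|x|,|y|,|x±y|/√2) = 2.41421 > 1.5 ⇒ ∉ W
candidate 3: n = (1, -1, 1, 1) → π⊥ ≈ (+2.41421, -1.00000); max(|x|,|y|,|x±y|/√2) = 2.41421 > 1.5 ⇒ ∉ W
candidate 4: n = (1, 0, 0, -1) → π⊥ ≈ (+0.29289, -0.70711); max(|x|,|y|,|x±y|/√2) = 0.70711 ≤ 1.5 ⇒ ∈ W
candidate 5: n = (1, 0, 1, 0) → π⊥ ≈ (+1.00000, -1.00000); max(|x|,|y|,|x±y|/√2) = 1.41421 ≤ 1.5 ⇒ ∈ W

4, 5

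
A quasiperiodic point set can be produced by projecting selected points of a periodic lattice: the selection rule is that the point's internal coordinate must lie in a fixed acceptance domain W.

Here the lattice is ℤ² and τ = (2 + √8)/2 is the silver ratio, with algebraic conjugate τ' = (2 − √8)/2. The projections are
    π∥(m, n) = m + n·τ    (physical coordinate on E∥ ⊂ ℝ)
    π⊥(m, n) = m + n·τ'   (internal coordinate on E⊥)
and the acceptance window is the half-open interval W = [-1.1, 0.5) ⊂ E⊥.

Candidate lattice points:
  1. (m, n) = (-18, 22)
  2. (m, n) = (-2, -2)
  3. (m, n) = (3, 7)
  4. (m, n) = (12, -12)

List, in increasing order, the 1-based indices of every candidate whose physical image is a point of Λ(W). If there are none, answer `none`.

3

τ' = (2−√8)/2 ≈ -0.41421.
candidate 1: (m,n)=(-18,22) → π∥ = -18+22·τ ≈ 35.11270, π⊥ = -18+22·τ' ≈ -27.11270 ∉ [-1.1, 0.5) ⇒ out
candidate 2: (m,n)=(-2,-2) → π∥ = -2-2·τ ≈ -6.82843, π⊥ = -2-2·τ' ≈ -1.17157 ∉ [-1.1, 0.5) ⇒ out
candidate 3: (m,n)=(3,7) → π∥ = 3+7·τ ≈ 19.89949, π⊥ = 3+7·τ' ≈ 0.10051 ∈ [-1.1, 0.5) ⇒ IN Λ
candidate 4: (m,n)=(12,-12) → π∥ = 12-12·τ ≈ -16.97056, π⊥ = 12-12·τ' ≈ 16.97056 ∉ [-1.1, 0.5) ⇒ out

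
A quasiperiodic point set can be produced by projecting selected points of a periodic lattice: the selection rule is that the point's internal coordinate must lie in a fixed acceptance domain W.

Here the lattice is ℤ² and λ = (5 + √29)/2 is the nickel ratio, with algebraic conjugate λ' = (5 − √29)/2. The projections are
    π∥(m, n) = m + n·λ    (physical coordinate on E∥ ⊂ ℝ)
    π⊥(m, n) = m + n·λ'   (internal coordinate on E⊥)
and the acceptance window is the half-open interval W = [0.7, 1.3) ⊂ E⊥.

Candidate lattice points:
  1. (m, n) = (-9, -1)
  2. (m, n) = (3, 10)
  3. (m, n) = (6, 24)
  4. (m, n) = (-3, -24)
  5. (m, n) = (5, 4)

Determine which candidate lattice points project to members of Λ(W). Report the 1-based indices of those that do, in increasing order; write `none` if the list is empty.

Numerically λ ≈ 5.19258 and λ' = −1/λ ≈ -0.19258.
[1] lift (-9,-1): star map gives -8.80742; window check 0.7 ≤ -8.80742 < 1.3 is false → out
[2] lift (3,10): star map gives 1.07418; window check 0.7 ≤ 1.07418 < 1.3 is true → IN Λ
[3] lift (6,24): star map gives 1.37802; window check 0.7 ≤ 1.37802 < 1.3 is false → out
[4] lift (-3,-24): star map gives 1.62198; window check 0.7 ≤ 1.62198 < 1.3 is false → out
[5] lift (5,4): star map gives 4.22967; window check 0.7 ≤ 4.22967 < 1.3 is false → out

2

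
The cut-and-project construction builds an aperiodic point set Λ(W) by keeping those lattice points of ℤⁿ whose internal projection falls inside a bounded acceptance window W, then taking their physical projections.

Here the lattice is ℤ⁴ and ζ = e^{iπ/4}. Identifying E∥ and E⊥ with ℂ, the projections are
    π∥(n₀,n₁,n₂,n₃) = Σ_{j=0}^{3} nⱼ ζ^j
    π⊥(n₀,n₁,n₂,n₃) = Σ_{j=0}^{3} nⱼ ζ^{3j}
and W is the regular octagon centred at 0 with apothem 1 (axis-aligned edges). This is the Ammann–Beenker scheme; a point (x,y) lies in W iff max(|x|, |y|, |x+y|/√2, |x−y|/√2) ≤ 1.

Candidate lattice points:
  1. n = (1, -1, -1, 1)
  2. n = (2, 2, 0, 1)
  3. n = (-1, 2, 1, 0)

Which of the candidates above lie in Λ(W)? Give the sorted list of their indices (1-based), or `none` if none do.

none

With ζ = e^{iπ/4} the internal vectors are ζ^0,ζ^3,ζ^6,ζ^9.
#1 (1, -1, -1, 1): internal (2.41421, 1.00000); octagon support 2.41421 vs apothem 1 → ∉ W
#2 (2, 2, 0, 1): internal (1.29289, 2.12132); octagon support 2.41421 vs apothem 1 → ∉ W
#3 (-1, 2, 1, 0): internal (-2.41421, 0.41421); octagon support 2.41421 vs apothem 1 → ∉ W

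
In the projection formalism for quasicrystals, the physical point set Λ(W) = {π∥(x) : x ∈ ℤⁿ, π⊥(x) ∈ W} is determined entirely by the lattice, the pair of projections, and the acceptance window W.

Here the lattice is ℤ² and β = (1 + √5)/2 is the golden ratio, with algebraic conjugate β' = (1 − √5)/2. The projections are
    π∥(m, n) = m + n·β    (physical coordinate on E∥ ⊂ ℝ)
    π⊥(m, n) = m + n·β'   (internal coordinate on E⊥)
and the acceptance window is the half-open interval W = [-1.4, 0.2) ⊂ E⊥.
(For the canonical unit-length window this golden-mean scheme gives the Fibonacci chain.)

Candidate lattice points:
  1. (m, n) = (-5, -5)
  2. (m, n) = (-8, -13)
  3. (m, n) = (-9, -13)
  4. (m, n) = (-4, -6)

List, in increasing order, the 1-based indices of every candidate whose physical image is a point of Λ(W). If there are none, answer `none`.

2, 3, 4

β' = (1−√5)/2 ≈ -0.618034.
[1] lift (-5,-5): star map gives -1.909830; window check -1.4 ≤ -1.909830 < 0.2 is false → out
[2] lift (-8,-13): star map gives 0.034442; window check -1.4 ≤ 0.034442 < 0.2 is true → IN Λ
[3] lift (-9,-13): star map gives -0.965558; window check -1.4 ≤ -0.965558 < 0.2 is true → IN Λ
[4] lift (-4,-6): star map gives -0.291796; window check -1.4 ≤ -0.291796 < 0.2 is true → IN Λ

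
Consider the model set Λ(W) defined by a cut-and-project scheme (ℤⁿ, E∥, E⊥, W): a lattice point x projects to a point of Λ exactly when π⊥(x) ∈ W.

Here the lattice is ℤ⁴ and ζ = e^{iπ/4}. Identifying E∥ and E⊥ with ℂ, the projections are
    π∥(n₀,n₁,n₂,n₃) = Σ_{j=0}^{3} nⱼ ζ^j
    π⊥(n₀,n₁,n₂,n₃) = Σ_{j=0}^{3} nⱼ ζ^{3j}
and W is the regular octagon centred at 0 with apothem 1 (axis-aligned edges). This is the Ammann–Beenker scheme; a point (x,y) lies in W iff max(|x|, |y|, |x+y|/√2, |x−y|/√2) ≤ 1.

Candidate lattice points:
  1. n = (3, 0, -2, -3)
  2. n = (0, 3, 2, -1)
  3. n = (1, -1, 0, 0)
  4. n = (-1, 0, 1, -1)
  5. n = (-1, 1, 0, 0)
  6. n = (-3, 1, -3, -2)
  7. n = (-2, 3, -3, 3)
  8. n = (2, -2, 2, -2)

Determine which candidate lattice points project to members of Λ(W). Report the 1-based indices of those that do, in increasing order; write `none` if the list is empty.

1

π⊥(n) = n₀ + n₁ζ³ + n₂ζ⁶ + n₃ζ⁹ where ζ = e^{iπ/4}.
#1 (3, 0, -2, -3): internal (0.878680, -0.121320); octagon support 0.878680 vs apothem 1 → ∈ W
#2 (0, 3, 2, -1): internal (-2.828427, -0.585786); octagon support 2.828427 vs apothem 1 → ∉ W
#3 (1, -1, 0, 0): internal (1.707107, -0.707107); octagon support 1.707107 vs apothem 1 → ∉ W
#4 (-1, 0, 1, -1): internal (-1.707107, -1.707107); octagon support 2.414214 vs apothem 1 → ∉ W
#5 (-1, 1, 0, 0): internal (-1.707107, 0.707107); octagon support 1.707107 vs apothem 1 → ∉ W
#6 (-3, 1, -3, -2): internal (-5.121320, 2.292893); octagon support 5.242641 vs apothem 1 → ∉ W
#7 (-2, 3, -3, 3): internal (-2.000000, 7.242641); octagon support 7.242641 vs apothem 1 → ∉ W
#8 (2, -2, 2, -2): internal (2.000000, -4.828427); octagon support 4.828427 vs apothem 1 → ∉ W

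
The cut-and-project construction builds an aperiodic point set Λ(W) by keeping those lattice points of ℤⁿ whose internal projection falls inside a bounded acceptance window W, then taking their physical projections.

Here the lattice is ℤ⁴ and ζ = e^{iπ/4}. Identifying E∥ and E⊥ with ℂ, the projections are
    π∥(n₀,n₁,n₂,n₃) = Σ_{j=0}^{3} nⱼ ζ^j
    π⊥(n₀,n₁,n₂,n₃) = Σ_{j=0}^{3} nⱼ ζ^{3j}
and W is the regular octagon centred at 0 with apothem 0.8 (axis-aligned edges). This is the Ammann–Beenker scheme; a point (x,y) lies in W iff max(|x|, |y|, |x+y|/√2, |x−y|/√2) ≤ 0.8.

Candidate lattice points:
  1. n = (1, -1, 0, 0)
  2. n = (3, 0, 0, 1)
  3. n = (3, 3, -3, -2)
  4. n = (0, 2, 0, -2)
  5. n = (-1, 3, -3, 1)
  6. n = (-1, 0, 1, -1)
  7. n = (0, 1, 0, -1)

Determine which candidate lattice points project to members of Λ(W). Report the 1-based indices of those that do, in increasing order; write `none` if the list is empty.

none

π⊥(n) = n₀ + n₁ζ³ + n₂ζ⁶ + n₃ζ⁹ where ζ = e^{iπ/4}.
candidate 1: n = (1, -1, 0, 0) → π⊥ ≈ (+1.707107, -0.707107); max(|x|,|y|,|x±y|/√2) = 1.707107 > 0.8 ⇒ ∉ W
candidate 2: n = (3, 0, 0, 1) → π⊥ ≈ (+3.707107, +0.707107); max(|x|,|y|,|x±y|/√2) = 3.707107 > 0.8 ⇒ ∉ W
candidate 3: n = (3, 3, -3, -2) → π⊥ ≈ (-0.535534, +3.707107); max(|x|,|y|,|x±y|/√2) = 3.707107 > 0.8 ⇒ ∉ W
candidate 4: n = (0, 2, 0, -2) → π⊥ ≈ (-2.828427, +0.000000); max(|x|,|y|,|x±y|/√2) = 2.828427 > 0.8 ⇒ ∉ W
candidate 5: n = (-1, 3, -3, 1) → π⊥ ≈ (-2.414214, +5.828427); max(|x|,|y|,|x±y|/√2) = 5.828427 > 0.8 ⇒ ∉ W
candidate 6: n = (-1, 0, 1, -1) → π⊥ ≈ (-1.707107, -1.707107); max(|x|,|y|,|x±y|/√2) = 2.414214 > 0.8 ⇒ ∉ W
candidate 7: n = (0, 1, 0, -1) → π⊥ ≈ (-1.414214, +0.000000); max(|x|,|y|,|x±y|/√2) = 1.414214 > 0.8 ⇒ ∉ W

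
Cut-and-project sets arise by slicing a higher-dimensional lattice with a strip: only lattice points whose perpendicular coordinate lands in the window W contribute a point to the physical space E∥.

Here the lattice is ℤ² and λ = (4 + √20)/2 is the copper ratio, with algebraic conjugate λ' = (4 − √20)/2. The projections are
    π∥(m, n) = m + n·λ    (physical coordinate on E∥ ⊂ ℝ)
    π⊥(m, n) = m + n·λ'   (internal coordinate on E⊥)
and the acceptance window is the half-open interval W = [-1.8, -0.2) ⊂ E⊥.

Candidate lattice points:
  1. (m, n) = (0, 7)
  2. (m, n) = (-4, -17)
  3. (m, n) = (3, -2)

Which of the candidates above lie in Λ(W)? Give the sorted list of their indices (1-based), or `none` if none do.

1

Compute λ' = (4−√20)/2 = -0.23607, so π⊥(m,n) = m -0.23607·n.
#1 (0,7): internal coord 0 + (7)·λ' = -1.65248; -1.65248 ∈ [-1.8, -0.2) → IN Λ
#2 (-4,-17): internal coord -4 + (-17)·λ' = +0.01316; +0.01316 ∉ [-1.8, -0.2) → out
#3 (3,-2): internal coord 3 + (-2)·λ' = +3.47214; +3.47214 ∉ [-1.8, -0.2) → out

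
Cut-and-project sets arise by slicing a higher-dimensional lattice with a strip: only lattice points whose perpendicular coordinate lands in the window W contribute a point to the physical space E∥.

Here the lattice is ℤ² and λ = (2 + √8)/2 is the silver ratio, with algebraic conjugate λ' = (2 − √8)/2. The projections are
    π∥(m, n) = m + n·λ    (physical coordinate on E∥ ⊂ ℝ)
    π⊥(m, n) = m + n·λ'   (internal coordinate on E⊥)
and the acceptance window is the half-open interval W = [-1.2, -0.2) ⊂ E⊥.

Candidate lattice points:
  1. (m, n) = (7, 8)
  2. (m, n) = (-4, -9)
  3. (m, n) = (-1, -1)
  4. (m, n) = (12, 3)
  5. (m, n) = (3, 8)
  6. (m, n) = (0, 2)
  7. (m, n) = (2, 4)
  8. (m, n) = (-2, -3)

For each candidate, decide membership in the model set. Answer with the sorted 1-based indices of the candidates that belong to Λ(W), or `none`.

λ' = (2−√8)/2 ≈ -0.4142.
candidate 1: (m,n)=(7,8) → π∥ = 7+8·λ ≈ 26.3137, π⊥ = 7+8·λ' ≈ 3.6863 ∉ [-1.2, -0.2) ⇒ out
candidate 2: (m,n)=(-4,-9) → π∥ = -4-9·λ ≈ -25.7279, π⊥ = -4-9·λ' ≈ -0.2721 ∈ [-1.2, -0.2) ⇒ IN Λ
candidate 3: (m,n)=(-1,-1) → π∥ = -1-1·λ ≈ -3.4142, π⊥ = -1-1·λ' ≈ -0.5858 ∈ [-1.2, -0.2) ⇒ IN Λ
candidate 4: (m,n)=(12,3) → π∥ = 12+3·λ ≈ 19.2426, π⊥ = 12+3·λ' ≈ 10.7574 ∉ [-1.2, -0.2) ⇒ out
candidate 5: (m,n)=(3,8) → π∥ = 3+8·λ ≈ 22.3137, π⊥ = 3+8·λ' ≈ -0.3137 ∈ [-1.2, -0.2) ⇒ IN Λ
candidate 6: (m,n)=(0,2) → π∥ = 0+2·λ ≈ 4.8284, π⊥ = 0+2·λ' ≈ -0.8284 ∈ [-1.2, -0.2) ⇒ IN Λ
candidate 7: (m,n)=(2,4) → π∥ = 2+4·λ ≈ 11.6569, π⊥ = 2+4·λ' ≈ 0.3431 ∉ [-1.2, -0.2) ⇒ out
candidate 8: (m,n)=(-2,-3) → π∥ = -2-3·λ ≈ -9.2426, π⊥ = -2-3·λ' ≈ -0.7574 ∈ [-1.2, -0.2) ⇒ IN Λ

2, 3, 5, 6, 8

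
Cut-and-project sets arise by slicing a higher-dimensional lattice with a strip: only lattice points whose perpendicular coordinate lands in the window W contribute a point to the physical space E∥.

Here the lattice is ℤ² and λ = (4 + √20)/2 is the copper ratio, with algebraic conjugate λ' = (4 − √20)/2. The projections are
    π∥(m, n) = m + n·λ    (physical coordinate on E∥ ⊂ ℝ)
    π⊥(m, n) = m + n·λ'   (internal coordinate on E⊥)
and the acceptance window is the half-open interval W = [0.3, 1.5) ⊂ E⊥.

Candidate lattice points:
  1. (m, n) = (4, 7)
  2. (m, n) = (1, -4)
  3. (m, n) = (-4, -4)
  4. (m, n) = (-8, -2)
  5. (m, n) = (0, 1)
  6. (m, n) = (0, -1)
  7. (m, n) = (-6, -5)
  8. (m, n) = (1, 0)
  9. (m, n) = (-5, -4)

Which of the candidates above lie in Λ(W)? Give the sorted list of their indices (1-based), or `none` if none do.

λ' = (4−√20)/2 ≈ -0.2361.
[1] lift (4,7): star map gives 2.3475; window check 0.3 ≤ 2.3475 < 1.5 is false → out
[2] lift (1,-4): star map gives 1.9443; window check 0.3 ≤ 1.9443 < 1.5 is false → out
[3] lift (-4,-4): star map gives -3.0557; window check 0.3 ≤ -3.0557 < 1.5 is false → out
[4] lift (-8,-2): star map gives -7.5279; window check 0.3 ≤ -7.5279 < 1.5 is false → out
[5] lift (0,1): star map gives -0.2361; window check 0.3 ≤ -0.2361 < 1.5 is false → out
[6] lift (0,-1): star map gives 0.2361; window check 0.3 ≤ 0.2361 < 1.5 is false → out
[7] lift (-6,-5): star map gives -4.8197; window check 0.3 ≤ -4.8197 < 1.5 is false → out
[8] lift (1,0): star map gives 1.0000; window check 0.3 ≤ 1.0000 < 1.5 is true → IN Λ
[9] lift (-5,-4): star map gives -4.0557; window check 0.3 ≤ -4.0557 < 1.5 is false → out

8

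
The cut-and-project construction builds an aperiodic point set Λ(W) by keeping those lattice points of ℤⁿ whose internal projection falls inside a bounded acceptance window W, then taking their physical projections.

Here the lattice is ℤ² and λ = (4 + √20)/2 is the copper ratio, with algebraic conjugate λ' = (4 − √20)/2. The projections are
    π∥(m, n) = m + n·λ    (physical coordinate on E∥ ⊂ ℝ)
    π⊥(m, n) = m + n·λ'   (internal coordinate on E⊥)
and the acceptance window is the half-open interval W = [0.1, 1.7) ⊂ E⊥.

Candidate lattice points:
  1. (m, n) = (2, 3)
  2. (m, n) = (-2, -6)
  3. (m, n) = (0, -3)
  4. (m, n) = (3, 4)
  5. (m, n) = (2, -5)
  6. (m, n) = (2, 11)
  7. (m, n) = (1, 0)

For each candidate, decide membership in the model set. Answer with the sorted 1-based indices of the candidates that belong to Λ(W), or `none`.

1, 3, 7

Numerically λ ≈ 4.2361 and λ' = −1/λ ≈ -0.2361.
candidate 1: (m,n)=(2,3) → π∥ = 2+3·λ ≈ 14.7082, π⊥ = 2+3·λ' ≈ 1.2918 ∈ [0.1, 1.7) ⇒ IN Λ
candidate 2: (m,n)=(-2,-6) → π∥ = -2-6·λ ≈ -27.4164, π⊥ = -2-6·λ' ≈ -0.5836 ∉ [0.1, 1.7) ⇒ out
candidate 3: (m,n)=(0,-3) → π∥ = 0-3·λ ≈ -12.7082, π⊥ = 0-3·λ' ≈ 0.7082 ∈ [0.1, 1.7) ⇒ IN Λ
candidate 4: (m,n)=(3,4) → π∥ = 3+4·λ ≈ 19.9443, π⊥ = 3+4·λ' ≈ 2.0557 ∉ [0.1, 1.7) ⇒ out
candidate 5: (m,n)=(2,-5) → π∥ = 2-5·λ ≈ -19.1803, π⊥ = 2-5·λ' ≈ 3.1803 ∉ [0.1, 1.7) ⇒ out
candidate 6: (m,n)=(2,11) → π∥ = 2+11·λ ≈ 48.5967, π⊥ = 2+11·λ' ≈ -0.5967 ∉ [0.1, 1.7) ⇒ out
candidate 7: (m,n)=(1,0) → π∥ = 1+0·λ ≈ 1.0000, π⊥ = 1+0·λ' ≈ 1.0000 ∈ [0.1, 1.7) ⇒ IN Λ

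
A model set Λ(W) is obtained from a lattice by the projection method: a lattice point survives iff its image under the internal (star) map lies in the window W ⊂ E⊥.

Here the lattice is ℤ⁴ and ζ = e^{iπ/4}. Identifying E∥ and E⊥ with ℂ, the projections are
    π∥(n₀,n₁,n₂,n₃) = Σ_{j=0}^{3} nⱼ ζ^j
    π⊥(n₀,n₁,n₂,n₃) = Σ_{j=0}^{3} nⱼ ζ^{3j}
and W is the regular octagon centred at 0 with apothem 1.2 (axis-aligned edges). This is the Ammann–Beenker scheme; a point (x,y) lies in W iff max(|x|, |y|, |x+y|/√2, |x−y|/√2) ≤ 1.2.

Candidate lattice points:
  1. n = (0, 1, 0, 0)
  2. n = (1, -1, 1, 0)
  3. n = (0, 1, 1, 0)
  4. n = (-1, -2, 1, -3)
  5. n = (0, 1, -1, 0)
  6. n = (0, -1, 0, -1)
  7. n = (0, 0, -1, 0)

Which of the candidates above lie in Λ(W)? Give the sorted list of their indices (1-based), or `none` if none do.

π⊥(n) = n₀ + n₁ζ³ + n₂ζ⁶ + n₃ζ⁹ where ζ = e^{iπ/4}.
candidate 1: n = (0, 1, 0, 0) → π⊥ ≈ (-0.70711, +0.70711); max(|x|,|y|,|x±y|/√2) = 1.00000 ≤ 1.2 ⇒ ∈ W
candidate 2: n = (1, -1, 1, 0) → π⊥ ≈ (+1.70711, -1.70711); max(|x|,|y|,|x±y|/√2) = 2.41421 > 1.2 ⇒ ∉ W
candidate 3: n = (0, 1, 1, 0) → π⊥ ≈ (-0.70711, -0.29289); max(|x|,|y|,|x±y|/√2) = 0.70711 ≤ 1.2 ⇒ ∈ W
candidate 4: n = (-1, -2, 1, -3) → π⊥ ≈ (-1.70711, -4.53553); max(|x|,|y|,|x±y|/√2) = 4.53553 > 1.2 ⇒ ∉ W
candidate 5: n = (0, 1, -1, 0) → π⊥ ≈ (-0.70711, +1.70711); max(|x|,|y|,|x±y|/√2) = 1.70711 > 1.2 ⇒ ∉ W
candidate 6: n = (0, -1, 0, -1) → π⊥ ≈ (+0.00000, -1.41421); max(|x|,|y|,|x±y|/√2) = 1.41421 > 1.2 ⇒ ∉ W
candidate 7: n = (0, 0, -1, 0) → π⊥ ≈ (+0.00000, +1.00000); max(|x|,|y|,|x±y|/√2) = 1.00000 ≤ 1.2 ⇒ ∈ W

1, 3, 7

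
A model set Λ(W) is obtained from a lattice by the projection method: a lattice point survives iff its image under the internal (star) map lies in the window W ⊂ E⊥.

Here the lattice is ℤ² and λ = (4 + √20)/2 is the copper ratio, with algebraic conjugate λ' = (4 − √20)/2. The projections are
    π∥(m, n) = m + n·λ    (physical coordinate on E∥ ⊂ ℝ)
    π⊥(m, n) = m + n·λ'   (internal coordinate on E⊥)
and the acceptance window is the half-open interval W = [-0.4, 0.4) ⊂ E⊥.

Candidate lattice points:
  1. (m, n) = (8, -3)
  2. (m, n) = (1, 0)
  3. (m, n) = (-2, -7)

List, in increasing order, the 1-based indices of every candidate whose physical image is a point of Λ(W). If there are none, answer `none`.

λ' = (4−√20)/2 ≈ -0.2361.
[1] lift (8,-3): star map gives 8.7082; window check -0.4 ≤ 8.7082 < 0.4 is false → out
[2] lift (1,0): star map gives 1.0000; window check -0.4 ≤ 1.0000 < 0.4 is false → out
[3] lift (-2,-7): star map gives -0.3475; window check -0.4 ≤ -0.3475 < 0.4 is true → IN Λ

3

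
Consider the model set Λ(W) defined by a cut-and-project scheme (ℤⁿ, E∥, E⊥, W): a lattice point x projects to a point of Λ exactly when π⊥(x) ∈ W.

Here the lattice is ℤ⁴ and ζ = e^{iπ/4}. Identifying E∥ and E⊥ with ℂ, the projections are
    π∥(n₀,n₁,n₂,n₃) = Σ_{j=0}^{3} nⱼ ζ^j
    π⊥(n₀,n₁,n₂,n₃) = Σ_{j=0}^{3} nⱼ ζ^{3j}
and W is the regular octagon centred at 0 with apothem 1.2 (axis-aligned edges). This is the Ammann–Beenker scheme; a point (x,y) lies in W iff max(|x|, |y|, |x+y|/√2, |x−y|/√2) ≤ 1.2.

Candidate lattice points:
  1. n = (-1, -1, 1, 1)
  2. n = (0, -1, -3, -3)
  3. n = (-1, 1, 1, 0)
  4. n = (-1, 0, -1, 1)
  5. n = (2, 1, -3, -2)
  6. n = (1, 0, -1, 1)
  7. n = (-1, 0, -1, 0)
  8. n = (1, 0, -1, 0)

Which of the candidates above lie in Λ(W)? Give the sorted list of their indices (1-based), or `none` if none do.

1

Internal map: ζ^{3j} for j=0..3 gives (1,0), (−√2/2,√2/2), (0,−1), (√2/2,√2/2).
candidate 1: n = (-1, -1, 1, 1) → π⊥ ≈ (+0.414214, -1.000000); max(|x|,|y|,|x±y|/√2) = 1.000000 ≤ 1.2 ⇒ ∈ W
candidate 2: n = (0, -1, -3, -3) → π⊥ ≈ (-1.414214, +0.171573); max(|x|,|y|,|x±y|/√2) = 1.414214 > 1.2 ⇒ ∉ W
candidate 3: n = (-1, 1, 1, 0) → π⊥ ≈ (-1.707107, -0.292893); max(|x|,|y|,|x±y|/√2) = 1.707107 > 1.2 ⇒ ∉ W
candidate 4: n = (-1, 0, -1, 1) → π⊥ ≈ (-0.292893, +1.707107); max(|x|,|y|,|x±y|/√2) = 1.707107 > 1.2 ⇒ ∉ W
candidate 5: n = (2, 1, -3, -2) → π⊥ ≈ (-0.121320, +2.292893); max(|x|,|y|,|x±y|/√2) = 2.292893 > 1.2 ⇒ ∉ W
candidate 6: n = (1, 0, -1, 1) → π⊥ ≈ (+1.707107, +1.707107); max(|x|,|y|,|x±y|/√2) = 2.414214 > 1.2 ⇒ ∉ W
candidate 7: n = (-1, 0, -1, 0) → π⊥ ≈ (-1.000000, +1.000000); max(|x|,|y|,|x±y|/√2) = 1.414214 > 1.2 ⇒ ∉ W
candidate 8: n = (1, 0, -1, 0) → π⊥ ≈ (+1.000000, +1.000000); max(|x|,|y|,|x±y|/√2) = 1.414214 > 1.2 ⇒ ∉ W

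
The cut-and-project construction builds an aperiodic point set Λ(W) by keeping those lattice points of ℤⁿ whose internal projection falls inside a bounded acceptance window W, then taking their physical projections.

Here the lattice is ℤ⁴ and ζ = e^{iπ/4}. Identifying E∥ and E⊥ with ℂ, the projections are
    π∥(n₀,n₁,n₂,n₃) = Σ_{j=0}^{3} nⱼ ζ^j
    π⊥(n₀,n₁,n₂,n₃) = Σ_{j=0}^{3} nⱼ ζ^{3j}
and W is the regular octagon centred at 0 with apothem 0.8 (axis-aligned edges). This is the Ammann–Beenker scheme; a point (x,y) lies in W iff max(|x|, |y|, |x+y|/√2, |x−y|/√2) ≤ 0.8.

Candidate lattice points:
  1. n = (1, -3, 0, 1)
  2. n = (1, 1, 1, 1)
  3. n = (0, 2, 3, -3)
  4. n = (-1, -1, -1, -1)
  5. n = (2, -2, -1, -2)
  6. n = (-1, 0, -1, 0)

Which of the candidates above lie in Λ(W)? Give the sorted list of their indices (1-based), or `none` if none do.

Internal map: ζ^{3j} for j=0..3 gives (1,0), (−√2/2,√2/2), (0,−1), (√2/2,√2/2).
candidate 1: n = (1, -3, 0, 1) → π⊥ ≈ (+3.8284, -1.4142); max(|x|,|y|,|x±y|/√2) = 3.8284 > 0.8 ⇒ ∉ W
candidate 2: n = (1, 1, 1, 1) → π⊥ ≈ (+1.0000, +0.4142); max(|x|,|y|,|x±y|/√2) = 1.0000 > 0.8 ⇒ ∉ W
candidate 3: n = (0, 2, 3, -3) → π⊥ ≈ (-3.5355, -3.7071); max(|x|,|y|,|x±y|/√2) = 5.1213 > 0.8 ⇒ ∉ W
candidate 4: n = (-1, -1, -1, -1) → π⊥ ≈ (-1.0000, -0.4142); max(|x|,|y|,|x±y|/√2) = 1.0000 > 0.8 ⇒ ∉ W
candidate 5: n = (2, -2, -1, -2) → π⊥ ≈ (+2.0000, -1.8284); max(|x|,|y|,|x±y|/√2) = 2.7071 > 0.8 ⇒ ∉ W
candidate 6: n = (-1, 0, -1, 0) → π⊥ ≈ (-1.0000, +1.0000); max(|x|,|y|,|x±y|/√2) = 1.4142 > 0.8 ⇒ ∉ W

none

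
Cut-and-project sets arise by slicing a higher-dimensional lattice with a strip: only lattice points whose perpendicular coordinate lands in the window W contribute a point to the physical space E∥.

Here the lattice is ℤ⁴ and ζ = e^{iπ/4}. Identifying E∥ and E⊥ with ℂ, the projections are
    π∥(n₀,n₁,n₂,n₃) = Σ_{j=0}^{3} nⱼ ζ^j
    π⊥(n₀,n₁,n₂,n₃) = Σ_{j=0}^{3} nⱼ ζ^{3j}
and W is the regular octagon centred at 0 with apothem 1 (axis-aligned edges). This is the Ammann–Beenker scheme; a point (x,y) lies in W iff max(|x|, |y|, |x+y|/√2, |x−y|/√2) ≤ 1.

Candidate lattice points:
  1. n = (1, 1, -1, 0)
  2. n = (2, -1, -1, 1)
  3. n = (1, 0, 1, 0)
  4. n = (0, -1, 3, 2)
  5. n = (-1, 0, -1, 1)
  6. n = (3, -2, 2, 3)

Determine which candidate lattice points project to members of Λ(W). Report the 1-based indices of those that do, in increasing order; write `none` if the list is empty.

With ζ = e^{iπ/4} the internal vectors are ζ^0,ζ^3,ζ^6,ζ^9.
candidate 1: n = (1, 1, -1, 0) → π⊥ ≈ (+0.29289, +1.70711); max(|x|,|y|,|x±y|/√2) = 1.70711 > 1 ⇒ ∉ W
candidate 2: n = (2, -1, -1, 1) → π⊥ ≈ (+3.41421, +1.00000); max(|x|,|y|,|x±y|/√2) = 3.41421 > 1 ⇒ ∉ W
candidate 3: n = (1, 0, 1, 0) → π⊥ ≈ (+1.00000, -1.00000); max(|x|,|y|,|x±y|/√2) = 1.41421 > 1 ⇒ ∉ W
candidate 4: n = (0, -1, 3, 2) → π⊥ ≈ (+2.12132, -2.29289); max(|x|,|y|,|x±y|/√2) = 3.12132 > 1 ⇒ ∉ W
candidate 5: n = (-1, 0, -1, 1) → π⊥ ≈ (-0.29289, +1.70711); max(|x|,|y|,|x±y|/√2) = 1.70711 > 1 ⇒ ∉ W
candidate 6: n = (3, -2, 2, 3) → π⊥ ≈ (+6.53553, -1.29289); max(|x|,|y|,|x±y|/√2) = 6.53553 > 1 ⇒ ∉ W

none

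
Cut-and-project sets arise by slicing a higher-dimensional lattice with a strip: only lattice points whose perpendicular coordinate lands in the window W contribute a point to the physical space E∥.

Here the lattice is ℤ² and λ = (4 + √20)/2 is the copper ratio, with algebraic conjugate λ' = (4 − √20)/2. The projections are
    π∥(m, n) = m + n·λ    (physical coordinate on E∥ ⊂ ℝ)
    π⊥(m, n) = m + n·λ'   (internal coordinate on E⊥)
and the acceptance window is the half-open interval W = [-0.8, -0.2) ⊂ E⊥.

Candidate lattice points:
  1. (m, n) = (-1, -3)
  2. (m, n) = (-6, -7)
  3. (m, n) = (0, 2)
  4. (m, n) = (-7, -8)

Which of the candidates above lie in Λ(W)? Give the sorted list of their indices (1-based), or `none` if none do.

λ' = (4−√20)/2 ≈ -0.236068.
candidate 1: (m,n)=(-1,-3) → π∥ = -1-3·λ ≈ -13.708204, π⊥ = -1-3·λ' ≈ -0.291796 ∈ [-0.8, -0.2) ⇒ IN Λ
candidate 2: (m,n)=(-6,-7) → π∥ = -6-7·λ ≈ -35.652476, π⊥ = -6-7·λ' ≈ -4.347524 ∉ [-0.8, -0.2) ⇒ out
candidate 3: (m,n)=(0,2) → π∥ = 0+2·λ ≈ 8.472136, π⊥ = 0+2·λ' ≈ -0.472136 ∈ [-0.8, -0.2) ⇒ IN Λ
candidate 4: (m,n)=(-7,-8) → π∥ = -7-8·λ ≈ -40.888544, π⊥ = -7-8·λ' ≈ -5.111456 ∉ [-0.8, -0.2) ⇒ out

1, 3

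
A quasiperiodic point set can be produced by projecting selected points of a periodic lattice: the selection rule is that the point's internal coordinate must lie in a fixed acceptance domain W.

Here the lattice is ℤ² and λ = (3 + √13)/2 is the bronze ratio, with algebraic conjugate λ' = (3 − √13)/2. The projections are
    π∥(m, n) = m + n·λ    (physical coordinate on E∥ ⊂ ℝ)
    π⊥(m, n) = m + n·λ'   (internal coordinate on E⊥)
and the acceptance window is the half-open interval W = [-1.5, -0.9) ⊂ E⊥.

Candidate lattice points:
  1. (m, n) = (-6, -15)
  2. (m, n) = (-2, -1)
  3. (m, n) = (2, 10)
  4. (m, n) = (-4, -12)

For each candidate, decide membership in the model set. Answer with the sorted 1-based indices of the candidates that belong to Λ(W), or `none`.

1, 3

Compute λ' = (3−√13)/2 = -0.30278, so π⊥(m,n) = m -0.30278·n.
#1 (-6,-15): internal coord -6 + (-15)·λ' = -1.45837; -1.45837 ∈ [-1.5, -0.9) → IN Λ
#2 (-2,-1): internal coord -2 + (-1)·λ' = -1.69722; -1.69722 ∉ [-1.5, -0.9) → out
#3 (2,10): internal coord 2 + (10)·λ' = -1.02776; -1.02776 ∈ [-1.5, -0.9) → IN Λ
#4 (-4,-12): internal coord -4 + (-12)·λ' = -0.36669; -0.36669 ∉ [-1.5, -0.9) → out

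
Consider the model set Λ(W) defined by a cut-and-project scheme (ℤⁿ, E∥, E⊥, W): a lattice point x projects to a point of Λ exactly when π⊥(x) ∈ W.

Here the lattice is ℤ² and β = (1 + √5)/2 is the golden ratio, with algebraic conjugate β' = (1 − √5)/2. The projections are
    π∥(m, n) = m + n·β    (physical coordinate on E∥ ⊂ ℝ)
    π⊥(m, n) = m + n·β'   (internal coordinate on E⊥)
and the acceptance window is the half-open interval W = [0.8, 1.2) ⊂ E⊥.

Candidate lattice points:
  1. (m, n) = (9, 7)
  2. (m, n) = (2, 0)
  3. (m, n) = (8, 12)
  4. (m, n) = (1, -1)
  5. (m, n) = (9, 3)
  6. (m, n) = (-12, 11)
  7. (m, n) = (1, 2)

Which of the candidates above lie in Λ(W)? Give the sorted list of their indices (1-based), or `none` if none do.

none

Numerically β ≈ 1.61803 and β' = −1/β ≈ -0.61803.
[1] lift (9,7): star map gives 4.67376; window check 0.8 ≤ 4.67376 < 1.2 is false → out
[2] lift (2,0): star map gives 2.00000; window check 0.8 ≤ 2.00000 < 1.2 is false → out
[3] lift (8,12): star map gives 0.58359; window check 0.8 ≤ 0.58359 < 1.2 is false → out
[4] lift (1,-1): star map gives 1.61803; window check 0.8 ≤ 1.61803 < 1.2 is false → out
[5] lift (9,3): star map gives 7.14590; window check 0.8 ≤ 7.14590 < 1.2 is false → out
[6] lift (-12,11): star map gives -18.79837; window check 0.8 ≤ -18.79837 < 1.2 is false → out
[7] lift (1,2): star map gives -0.23607; window check 0.8 ≤ -0.23607 < 1.2 is false → out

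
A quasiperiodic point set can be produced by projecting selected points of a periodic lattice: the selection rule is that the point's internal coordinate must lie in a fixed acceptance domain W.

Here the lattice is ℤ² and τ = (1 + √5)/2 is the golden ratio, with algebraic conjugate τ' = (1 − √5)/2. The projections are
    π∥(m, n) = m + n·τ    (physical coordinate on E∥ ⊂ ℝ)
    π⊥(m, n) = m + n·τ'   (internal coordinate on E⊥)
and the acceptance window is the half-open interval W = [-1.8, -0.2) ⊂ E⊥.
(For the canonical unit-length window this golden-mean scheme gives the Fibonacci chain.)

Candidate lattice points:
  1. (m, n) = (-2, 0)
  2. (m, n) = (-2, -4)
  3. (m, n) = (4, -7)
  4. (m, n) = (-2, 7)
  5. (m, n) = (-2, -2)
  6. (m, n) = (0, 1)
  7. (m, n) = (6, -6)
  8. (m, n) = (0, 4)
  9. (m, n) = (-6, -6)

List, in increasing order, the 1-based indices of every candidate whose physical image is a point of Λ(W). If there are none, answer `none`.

Compute τ' = (1−√5)/2 = -0.61803, so π⊥(m,n) = m -0.61803·n.
candidate 1: (m,n)=(-2,0) → π∥ = -2+0·τ ≈ -2.00000, π⊥ = -2+0·τ' ≈ -2.00000 ∉ [-1.8, -0.2) ⇒ out
candidate 2: (m,n)=(-2,-4) → π∥ = -2-4·τ ≈ -8.47214, π⊥ = -2-4·τ' ≈ 0.47214 ∉ [-1.8, -0.2) ⇒ out
candidate 3: (m,n)=(4,-7) → π∥ = 4-7·τ ≈ -7.32624, π⊥ = 4-7·τ' ≈ 8.32624 ∉ [-1.8, -0.2) ⇒ out
candidate 4: (m,n)=(-2,7) → π∥ = -2+7·τ ≈ 9.32624, π⊥ = -2+7·τ' ≈ -6.32624 ∉ [-1.8, -0.2) ⇒ out
candidate 5: (m,n)=(-2,-2) → π∥ = -2-2·τ ≈ -5.23607, π⊥ = -2-2·τ' ≈ -0.76393 ∈ [-1.8, -0.2) ⇒ IN Λ
candidate 6: (m,n)=(0,1) → π∥ = 0+1·τ ≈ 1.61803, π⊥ = 0+1·τ' ≈ -0.61803 ∈ [-1.8, -0.2) ⇒ IN Λ
candidate 7: (m,n)=(6,-6) → π∥ = 6-6·τ ≈ -3.70820, π⊥ = 6-6·τ' ≈ 9.70820 ∉ [-1.8, -0.2) ⇒ out
candidate 8: (m,n)=(0,4) → π∥ = 0+4·τ ≈ 6.47214, π⊥ = 0+4·τ' ≈ -2.47214 ∉ [-1.8, -0.2) ⇒ out
candidate 9: (m,n)=(-6,-6) → π∥ = -6-6·τ ≈ -15.70820, π⊥ = -6-6·τ' ≈ -2.29180 ∉ [-1.8, -0.2) ⇒ out

5, 6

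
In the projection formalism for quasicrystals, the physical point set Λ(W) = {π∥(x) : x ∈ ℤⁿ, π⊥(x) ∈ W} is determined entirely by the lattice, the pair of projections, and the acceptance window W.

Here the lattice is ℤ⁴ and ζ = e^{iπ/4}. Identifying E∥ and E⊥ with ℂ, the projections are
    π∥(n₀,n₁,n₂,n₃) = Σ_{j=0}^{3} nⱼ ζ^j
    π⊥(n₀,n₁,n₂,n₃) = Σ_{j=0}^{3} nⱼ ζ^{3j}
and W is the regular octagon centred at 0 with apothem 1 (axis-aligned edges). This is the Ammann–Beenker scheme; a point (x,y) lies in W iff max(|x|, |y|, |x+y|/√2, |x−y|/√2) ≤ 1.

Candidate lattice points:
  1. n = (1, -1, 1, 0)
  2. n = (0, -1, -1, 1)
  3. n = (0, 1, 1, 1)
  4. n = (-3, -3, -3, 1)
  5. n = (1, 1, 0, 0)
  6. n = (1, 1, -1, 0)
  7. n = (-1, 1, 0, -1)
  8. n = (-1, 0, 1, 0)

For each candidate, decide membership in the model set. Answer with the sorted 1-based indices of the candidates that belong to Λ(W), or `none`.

3, 5

Internal map: ζ^{3j} for j=0..3 gives (1,0), (−√2/2,√2/2), (0,−1), (√2/2,√2/2).
#1 (1, -1, 1, 0): internal (1.7071, -1.7071); octagon support 2.4142 vs apothem 1 → ∉ W
#2 (0, -1, -1, 1): internal (1.4142, 1.0000); octagon support 1.7071 vs apothem 1 → ∉ W
#3 (0, 1, 1, 1): internal (0.0000, 0.4142); octagon support 0.4142 vs apothem 1 → ∈ W
#4 (-3, -3, -3, 1): internal (-0.1716, 1.5858); octagon support 1.5858 vs apothem 1 → ∉ W
#5 (1, 1, 0, 0): internal (0.2929, 0.7071); octagon support 0.7071 vs apothem 1 → ∈ W
#6 (1, 1, -1, 0): internal (0.2929, 1.7071); octagon support 1.7071 vs apothem 1 → ∉ W
#7 (-1, 1, 0, -1): internal (-2.4142, 0.0000); octagon support 2.4142 vs apothem 1 → ∉ W
#8 (-1, 0, 1, 0): internal (-1.0000, -1.0000); octagon support 1.4142 vs apothem 1 → ∉ W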